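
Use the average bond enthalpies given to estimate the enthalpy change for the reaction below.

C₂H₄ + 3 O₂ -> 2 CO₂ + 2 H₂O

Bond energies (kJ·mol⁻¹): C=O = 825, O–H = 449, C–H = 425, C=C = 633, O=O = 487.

Bonds broken (reactants):
  C–H: 4 × 425 = 1700
  C=C: 1 × 633 = 633
  O=O: 3 × 487 = 1461
  Σ(broken) = 3794 kJ
Bonds formed (products):
  C=O: 4 × 825 = 3300
  O–H: 4 × 449 = 1796
  Σ(formed) = 5096 kJ
ΔH = Σ(broken) − Σ(formed) = 3794 − 5096 = −1302 kJ

ΔH ≈ −1302 kJ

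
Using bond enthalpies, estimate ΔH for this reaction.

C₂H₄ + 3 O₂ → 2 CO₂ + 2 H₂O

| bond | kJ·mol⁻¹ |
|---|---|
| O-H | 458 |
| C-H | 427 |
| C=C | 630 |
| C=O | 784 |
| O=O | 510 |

ΔH ≈ −1100 kJ

Bonds broken (reactants):
  C-H: 4 × 427 = 1708
  C=C: 1 × 630 = 630
  O=O: 3 × 510 = 1530
  Σ(broken) = 3868 kJ
Bonds formed (products):
  C=O: 4 × 784 = 3136
  O-H: 4 × 458 = 1832
  Σ(formed) = 4968 kJ
ΔH = Σ(broken) − Σ(formed) = 3868 − 4968 = −1100 kJ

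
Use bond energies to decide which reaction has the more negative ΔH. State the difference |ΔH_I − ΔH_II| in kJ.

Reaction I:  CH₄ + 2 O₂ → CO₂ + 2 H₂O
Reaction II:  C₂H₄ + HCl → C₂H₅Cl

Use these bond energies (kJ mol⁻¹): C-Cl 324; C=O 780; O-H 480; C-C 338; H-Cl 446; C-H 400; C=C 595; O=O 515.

Reaction I:
  Bonds broken (reactants):
    C-H: 4 × 400 = 1600
    O=O: 2 × 515 = 1030
    Σ(broken) = 2630 kJ
  Bonds formed (products):
    C=O: 2 × 780 = 1560
    O-H: 4 × 480 = 1920
    Σ(formed) = 3480 kJ
  ΔH_I = 2630 − 3480 = −850 kJ
Reaction II:
  Bonds broken (reactants):
    C-H: 4 × 400 = 1600
    C=C: 1 × 595 = 595
    H-Cl: 1 × 446 = 446
    Σ(broken) = 2641 kJ
  Bonds formed (products):
    C-C: 1 × 338 = 338
    C-Cl: 1 × 324 = 324
    C-H: 5 × 400 = 2000
    Σ(formed) = 2662 kJ
  ΔH_II = 2641 − 2662 = −21 kJ
ΔH_I − ΔH_II = −829 kJ, so reaction I has the more negative ΔH; |ΔH_I − ΔH_II| = 829 kJ.

Reaction I, by 829 kJ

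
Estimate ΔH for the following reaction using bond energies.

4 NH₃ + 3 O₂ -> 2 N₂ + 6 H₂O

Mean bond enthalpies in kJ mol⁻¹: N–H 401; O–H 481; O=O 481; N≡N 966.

ΔH ≈ −1449 kJ

Bonds broken (reactants):
  N–H: 12 × 401 = 4812
  O=O: 3 × 481 = 1443
  Σ(broken) = 6255 kJ
Bonds formed (products):
  N≡N: 2 × 966 = 1932
  O–H: 12 × 481 = 5772
  Σ(formed) = 7704 kJ
ΔH = Σ(broken) − Σ(formed) = 6255 − 7704 = −1449 kJ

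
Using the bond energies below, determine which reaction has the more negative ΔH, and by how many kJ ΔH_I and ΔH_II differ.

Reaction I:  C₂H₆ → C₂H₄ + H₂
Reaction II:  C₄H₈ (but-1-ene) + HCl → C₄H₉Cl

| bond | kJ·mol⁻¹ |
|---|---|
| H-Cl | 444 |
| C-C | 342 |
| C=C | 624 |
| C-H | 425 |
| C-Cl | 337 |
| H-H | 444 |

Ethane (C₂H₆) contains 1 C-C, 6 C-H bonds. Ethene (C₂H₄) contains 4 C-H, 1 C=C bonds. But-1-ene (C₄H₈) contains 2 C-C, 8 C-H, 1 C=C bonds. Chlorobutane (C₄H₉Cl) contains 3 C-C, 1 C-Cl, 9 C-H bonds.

Reaction II, by 160 kJ

Reaction I:
  Bonds broken (reactants):
    C-C: 1 × 342 = 342
    C-H: 6 × 425 = 2550
    Σ(broken) = 2892 kJ
  Bonds formed (products):
    C-H: 4 × 425 = 1700
    C=C: 1 × 624 = 624
    H-H: 1 × 444 = 444
    Σ(formed) = 2768 kJ
  ΔH_I = 2892 − 2768 = +124 kJ
Reaction II:
  Bonds broken (reactants):
    C-C: 2 × 342 = 684
    C-H: 8 × 425 = 3400
    C=C: 1 × 624 = 624
    H-Cl: 1 × 444 = 444
    Σ(broken) = 5152 kJ
  Bonds formed (products):
    C-C: 3 × 342 = 1026
    C-Cl: 1 × 337 = 337
    C-H: 9 × 425 = 3825
    Σ(formed) = 5188 kJ
  ΔH_II = 5152 − 5188 = −36 kJ
ΔH_I − ΔH_II = +160 kJ, so reaction II has the more negative ΔH; |ΔH_I − ΔH_II| = 160 kJ.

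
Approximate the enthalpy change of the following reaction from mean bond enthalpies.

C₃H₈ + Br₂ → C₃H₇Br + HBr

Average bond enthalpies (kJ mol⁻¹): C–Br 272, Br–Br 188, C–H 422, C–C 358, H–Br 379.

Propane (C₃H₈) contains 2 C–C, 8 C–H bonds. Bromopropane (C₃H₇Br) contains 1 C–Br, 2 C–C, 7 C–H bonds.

Bonds broken (reactants):
  Br–Br: 1 × 188 = 188
  C–C: 2 × 358 = 716
  C–H: 8 × 422 = 3376
  Σ(broken) = 4280 kJ
Bonds formed (products):
  C–Br: 1 × 272 = 272
  C–C: 2 × 358 = 716
  C–H: 7 × 422 = 2954
  H–Br: 1 × 379 = 379
  Σ(formed) = 4321 kJ
ΔH = Σ(broken) − Σ(formed) = 4280 − 4321 = −41 kJ

ΔH ≈ −41 kJ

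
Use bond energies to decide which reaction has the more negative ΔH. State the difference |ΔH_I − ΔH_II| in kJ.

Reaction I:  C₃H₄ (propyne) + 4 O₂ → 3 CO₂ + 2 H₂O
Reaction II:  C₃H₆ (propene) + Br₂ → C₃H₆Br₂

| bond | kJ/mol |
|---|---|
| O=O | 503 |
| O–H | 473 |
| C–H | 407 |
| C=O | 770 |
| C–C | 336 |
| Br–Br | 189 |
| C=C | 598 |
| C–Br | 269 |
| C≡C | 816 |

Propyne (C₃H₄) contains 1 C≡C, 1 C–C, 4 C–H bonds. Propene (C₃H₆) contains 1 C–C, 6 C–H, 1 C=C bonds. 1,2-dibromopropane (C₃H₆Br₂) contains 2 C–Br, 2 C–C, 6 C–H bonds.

Reaction I:
  Bonds broken (reactants):
    C≡C: 1 × 816 = 816
    C–C: 1 × 336 = 336
    C–H: 4 × 407 = 1628
    O=O: 4 × 503 = 2012
    Σ(broken) = 4792 kJ
  Bonds formed (products):
    C=O: 6 × 770 = 4620
    O–H: 4 × 473 = 1892
    Σ(formed) = 6512 kJ
  ΔH_I = 4792 − 6512 = −1720 kJ
Reaction II:
  Bonds broken (reactants):
    Br–Br: 1 × 189 = 189
    C–C: 1 × 336 = 336
    C–H: 6 × 407 = 2442
    C=C: 1 × 598 = 598
    Σ(broken) = 3565 kJ
  Bonds formed (products):
    C–Br: 2 × 269 = 538
    C–C: 2 × 336 = 672
    C–H: 6 × 407 = 2442
    Σ(formed) = 3652 kJ
  ΔH_II = 3565 − 3652 = −87 kJ
ΔH_I − ΔH_II = −1633 kJ, so reaction I has the more negative ΔH; |ΔH_I − ΔH_II| = 1633 kJ.

Reaction I, by 1633 kJ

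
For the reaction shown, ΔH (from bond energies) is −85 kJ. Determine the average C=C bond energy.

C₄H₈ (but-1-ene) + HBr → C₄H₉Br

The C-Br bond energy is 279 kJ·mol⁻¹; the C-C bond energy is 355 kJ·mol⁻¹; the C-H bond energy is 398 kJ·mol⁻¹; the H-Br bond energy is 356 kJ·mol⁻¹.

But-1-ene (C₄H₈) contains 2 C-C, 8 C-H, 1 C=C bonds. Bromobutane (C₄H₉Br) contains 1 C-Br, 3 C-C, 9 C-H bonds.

D(C=C) ≈ 591 kJ/mol

Let D be the C=C bond energy.
Σ(broken) = 2×355 + 8×398 + 1×D + 1×356 = 4250 + D
Σ(formed) = 1×279 + 3×355 + 9×398 = 4926
ΔH = Σ(broken) − Σ(formed) = (4250 + D) − (4926) = −676 + D
Setting this equal to −85 kJ gives D = 591 kJ/mol.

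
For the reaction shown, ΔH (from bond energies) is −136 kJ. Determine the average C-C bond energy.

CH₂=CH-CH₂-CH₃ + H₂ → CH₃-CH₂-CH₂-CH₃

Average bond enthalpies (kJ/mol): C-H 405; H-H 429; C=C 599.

Let D be the C-C bond energy.
Σ(broken) = 2×D + 8×405 + 1×599 + 1×429 = 4268 + 2D
Σ(formed) = 3×D + 10×405 = 4050 + 3D
ΔH = Σ(broken) − Σ(formed) = (4268 + 2D) − (4050 + 3D) = +218 − D
Setting this equal to −136 kJ gives D = 354 kJ/mol.

D(C-C) ≈ 354 kJ/mol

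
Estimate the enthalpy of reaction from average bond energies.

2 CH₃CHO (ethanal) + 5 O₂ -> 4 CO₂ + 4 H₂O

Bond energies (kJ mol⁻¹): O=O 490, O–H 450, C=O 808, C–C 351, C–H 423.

Bonds broken (reactants):
  C–C: 2 × 351 = 702
  C–H: 8 × 423 = 3384
  C=O: 2 × 808 = 1616
  O=O: 5 × 490 = 2450
  Σ(broken) = 8152 kJ
Bonds formed (products):
  C=O: 8 × 808 = 6464
  O–H: 8 × 450 = 3600
  Σ(formed) = 10064 kJ
ΔH = Σ(broken) − Σ(formed) = 8152 − 10064 = −1912 kJ

ΔH ≈ −1912 kJ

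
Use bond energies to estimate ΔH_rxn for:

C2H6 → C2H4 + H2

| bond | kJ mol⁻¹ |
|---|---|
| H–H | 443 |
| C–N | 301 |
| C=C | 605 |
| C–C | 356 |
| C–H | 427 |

ΔH ≈ +162 kJ

Bonds broken (reactants):
  C–C: 1 × 356 = 356
  C–H: 6 × 427 = 2562
  Σ(broken) = 2918 kJ
Bonds formed (products):
  C–H: 4 × 427 = 1708
  C=C: 1 × 605 = 605
  H–H: 1 × 443 = 443
  Σ(formed) = 2756 kJ
ΔH = Σ(broken) − Σ(formed) = 2918 − 2756 = +162 kJ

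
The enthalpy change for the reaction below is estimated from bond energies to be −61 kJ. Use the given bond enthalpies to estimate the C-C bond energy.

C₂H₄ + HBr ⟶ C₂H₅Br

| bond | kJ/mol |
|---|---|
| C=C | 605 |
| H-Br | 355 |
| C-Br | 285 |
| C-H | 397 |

Let D be the C-C bond energy.
Σ(broken) = 4×397 + 1×605 + 1×355 = 2548
Σ(formed) = 1×285 + 1×D + 5×397 = 2270 + D
ΔH = Σ(broken) − Σ(formed) = (2548) − (2270 + D) = +278 − D
Setting this equal to −61 kJ gives D = 339 kJ/mol.

D(C-C) ≈ 339 kJ/mol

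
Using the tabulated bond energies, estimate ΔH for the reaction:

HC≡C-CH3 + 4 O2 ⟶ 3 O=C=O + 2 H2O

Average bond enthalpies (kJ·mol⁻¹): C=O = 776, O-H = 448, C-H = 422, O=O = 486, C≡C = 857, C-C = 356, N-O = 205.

Bonds broken (reactants):
  C≡C: 1 × 857 = 857
  C-C: 1 × 356 = 356
  C-H: 4 × 422 = 1688
  O=O: 4 × 486 = 1944
  Σ(broken) = 4845 kJ
Bonds formed (products):
  C=O: 6 × 776 = 4656
  O-H: 4 × 448 = 1792
  Σ(formed) = 6448 kJ
ΔH = Σ(broken) − Σ(formed) = 4845 − 6448 = −1603 kJ

ΔH ≈ −1603 kJ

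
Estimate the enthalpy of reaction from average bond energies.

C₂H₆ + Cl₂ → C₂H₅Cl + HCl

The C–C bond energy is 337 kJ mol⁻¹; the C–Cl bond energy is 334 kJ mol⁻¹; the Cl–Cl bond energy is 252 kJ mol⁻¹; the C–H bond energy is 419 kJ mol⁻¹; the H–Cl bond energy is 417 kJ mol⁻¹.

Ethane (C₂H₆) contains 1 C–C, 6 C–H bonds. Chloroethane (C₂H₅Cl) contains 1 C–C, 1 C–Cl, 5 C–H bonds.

ΔH ≈ −80 kJ

Bonds broken (reactants):
  C–C: 1 × 337 = 337
  C–H: 6 × 419 = 2514
  Cl–Cl: 1 × 252 = 252
  Σ(broken) = 3103 kJ
Bonds formed (products):
  C–C: 1 × 337 = 337
  C–Cl: 1 × 334 = 334
  C–H: 5 × 419 = 2095
  H–Cl: 1 × 417 = 417
  Σ(formed) = 3183 kJ
ΔH = Σ(broken) − Σ(formed) = 3103 − 3183 = −80 kJ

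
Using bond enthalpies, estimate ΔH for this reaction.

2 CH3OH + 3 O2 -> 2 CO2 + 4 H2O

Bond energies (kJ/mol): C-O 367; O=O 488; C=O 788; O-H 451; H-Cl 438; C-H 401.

Bonds broken (reactants):
  C-H: 6 × 401 = 2406
  C-O: 2 × 367 = 734
  O-H: 2 × 451 = 902
  O=O: 3 × 488 = 1464
  Σ(broken) = 5506 kJ
Bonds formed (products):
  C=O: 4 × 788 = 3152
  O-H: 8 × 451 = 3608
  Σ(formed) = 6760 kJ
ΔH = Σ(broken) − Σ(formed) = 5506 − 6760 = −1254 kJ

ΔH ≈ −1254 kJ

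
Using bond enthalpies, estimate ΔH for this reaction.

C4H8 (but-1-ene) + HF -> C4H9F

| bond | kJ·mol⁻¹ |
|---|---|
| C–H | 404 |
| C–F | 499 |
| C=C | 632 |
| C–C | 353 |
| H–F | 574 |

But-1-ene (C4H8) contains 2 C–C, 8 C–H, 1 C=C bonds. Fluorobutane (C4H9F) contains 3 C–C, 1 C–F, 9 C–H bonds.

Bonds broken (reactants):
  C–C: 2 × 353 = 706
  C–H: 8 × 404 = 3232
  C=C: 1 × 632 = 632
  H–F: 1 × 574 = 574
  Σ(broken) = 5144 kJ
Bonds formed (products):
  C–C: 3 × 353 = 1059
  C–F: 1 × 499 = 499
  C–H: 9 × 404 = 3636
  Σ(formed) = 5194 kJ
ΔH = Σ(broken) − Σ(formed) = 5144 − 5194 = −50 kJ

ΔH ≈ −50 kJ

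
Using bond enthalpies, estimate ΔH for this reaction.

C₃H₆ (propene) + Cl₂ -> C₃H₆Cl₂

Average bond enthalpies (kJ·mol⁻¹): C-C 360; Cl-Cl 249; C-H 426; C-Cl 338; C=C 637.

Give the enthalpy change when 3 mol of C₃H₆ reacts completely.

ΔH = −450 kJ

Bonds broken (reactants):
  C-C: 1 × 360 = 360
  C-H: 6 × 426 = 2556
  C=C: 1 × 637 = 637
  Cl-Cl: 1 × 249 = 249
  Σ(broken) = 3802 kJ
Bonds formed (products):
  C-C: 2 × 360 = 720
  C-Cl: 2 × 338 = 676
  C-H: 6 × 426 = 2556
  Σ(formed) = 3952 kJ
ΔH = Σ(broken) − Σ(formed) = 3802 − 3952 = −150 kJ
For 3× the reaction as written: 3 × (−150) = −450 kJ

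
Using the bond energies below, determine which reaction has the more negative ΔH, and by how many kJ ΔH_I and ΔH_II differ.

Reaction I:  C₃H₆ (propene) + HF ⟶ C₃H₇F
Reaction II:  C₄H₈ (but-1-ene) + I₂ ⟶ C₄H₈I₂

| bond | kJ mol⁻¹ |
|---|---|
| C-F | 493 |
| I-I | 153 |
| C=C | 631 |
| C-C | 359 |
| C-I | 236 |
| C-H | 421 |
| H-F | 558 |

Reaction I:
  Bonds broken (reactants):
    C-C: 1 × 359 = 359
    C-H: 6 × 421 = 2526
    C=C: 1 × 631 = 631
    H-F: 1 × 558 = 558
    Σ(broken) = 4074 kJ
  Bonds formed (products):
    C-C: 2 × 359 = 718
    C-F: 1 × 493 = 493
    C-H: 7 × 421 = 2947
    Σ(formed) = 4158 kJ
  ΔH_I = 4074 − 4158 = −84 kJ
Reaction II:
  Bonds broken (reactants):
    C-C: 2 × 359 = 718
    C-H: 8 × 421 = 3368
    C=C: 1 × 631 = 631
    I-I: 1 × 153 = 153
    Σ(broken) = 4870 kJ
  Bonds formed (products):
    C-C: 3 × 359 = 1077
    C-H: 8 × 421 = 3368
    C-I: 2 × 236 = 472
    Σ(formed) = 4917 kJ
  ΔH_II = 4870 − 4917 = −47 kJ
ΔH_I − ΔH_II = −37 kJ, so reaction I has the more negative ΔH; |ΔH_I − ΔH_II| = 37 kJ.

Reaction I, by 37 kJ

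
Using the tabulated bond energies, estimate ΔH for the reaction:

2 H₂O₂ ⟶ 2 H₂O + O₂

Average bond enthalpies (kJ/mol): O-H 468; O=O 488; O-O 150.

ΔH ≈ −188 kJ

Bonds broken (reactants):
  O-H: 4 × 468 = 1872
  O-O: 2 × 150 = 300
  Σ(broken) = 2172 kJ
Bonds formed (products):
  O-H: 4 × 468 = 1872
  O=O: 1 × 488 = 488
  Σ(formed) = 2360 kJ
ΔH = Σ(broken) − Σ(formed) = 2172 − 2360 = −188 kJ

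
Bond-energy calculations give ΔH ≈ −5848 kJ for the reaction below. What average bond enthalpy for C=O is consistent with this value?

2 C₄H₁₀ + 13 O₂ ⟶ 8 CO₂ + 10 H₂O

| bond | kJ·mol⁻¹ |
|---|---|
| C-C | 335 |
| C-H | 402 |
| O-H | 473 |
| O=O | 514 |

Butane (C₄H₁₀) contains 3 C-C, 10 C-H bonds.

Let D be the C=O bond energy.
Σ(broken) = 6×335 + 20×402 + 13×514 = 16732
Σ(formed) = 16×D + 20×473 = 9460 + 16D
ΔH = Σ(broken) − Σ(formed) = (16732) − (9460 + 16D) = +7272 − 16D
Setting this equal to −5848 kJ gives 16D = 13120, so D = 820 kJ/mol.

D(C=O) ≈ 820 kJ/mol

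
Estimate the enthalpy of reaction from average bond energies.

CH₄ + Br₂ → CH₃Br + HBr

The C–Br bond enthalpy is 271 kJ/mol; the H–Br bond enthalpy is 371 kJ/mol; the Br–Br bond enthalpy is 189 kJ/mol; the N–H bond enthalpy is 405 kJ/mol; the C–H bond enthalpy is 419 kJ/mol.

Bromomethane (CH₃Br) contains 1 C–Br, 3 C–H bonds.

Bonds broken (reactants):
  Br–Br: 1 × 189 = 189
  C–H: 4 × 419 = 1676
  Σ(broken) = 1865 kJ
Bonds formed (products):
  C–Br: 1 × 271 = 271
  C–H: 3 × 419 = 1257
  H–Br: 1 × 371 = 371
  Σ(formed) = 1899 kJ
ΔH = Σ(broken) − Σ(formed) = 1865 − 1899 = −34 kJ

ΔH ≈ −34 kJ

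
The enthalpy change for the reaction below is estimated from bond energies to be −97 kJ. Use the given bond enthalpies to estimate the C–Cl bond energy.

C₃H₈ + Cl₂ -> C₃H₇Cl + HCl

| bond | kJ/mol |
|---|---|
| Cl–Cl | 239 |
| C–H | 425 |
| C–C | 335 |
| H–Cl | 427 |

D(C–Cl) ≈ 334 kJ/mol

Let D be the C–Cl bond energy.
Σ(broken) = 2×335 + 8×425 + 1×239 = 4309
Σ(formed) = 2×335 + 1×D + 7×425 + 1×427 = 4072 + D
ΔH = Σ(broken) − Σ(formed) = (4309) − (4072 + D) = +237 − D
Setting this equal to −97 kJ gives D = 334 kJ/mol.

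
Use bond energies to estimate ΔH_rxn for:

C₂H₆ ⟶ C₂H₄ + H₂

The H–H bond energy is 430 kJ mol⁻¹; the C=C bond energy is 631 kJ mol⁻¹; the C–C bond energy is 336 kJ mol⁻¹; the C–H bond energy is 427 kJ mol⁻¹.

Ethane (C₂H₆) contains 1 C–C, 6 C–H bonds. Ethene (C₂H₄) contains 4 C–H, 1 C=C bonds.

ΔH ≈ +129 kJ

Bonds broken (reactants):
  C–C: 1 × 336 = 336
  C–H: 6 × 427 = 2562
  Σ(broken) = 2898 kJ
Bonds formed (products):
  C–H: 4 × 427 = 1708
  C=C: 1 × 631 = 631
  H–H: 1 × 430 = 430
  Σ(formed) = 2769 kJ
ΔH = Σ(broken) − Σ(formed) = 2898 − 2769 = +129 kJ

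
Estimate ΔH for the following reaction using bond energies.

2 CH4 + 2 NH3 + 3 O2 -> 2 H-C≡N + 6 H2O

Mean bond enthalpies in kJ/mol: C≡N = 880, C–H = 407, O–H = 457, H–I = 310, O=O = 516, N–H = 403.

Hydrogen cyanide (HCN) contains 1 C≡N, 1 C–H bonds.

Bonds broken (reactants):
  C–H: 8 × 407 = 3256
  N–H: 6 × 403 = 2418
  O=O: 3 × 516 = 1548
  Σ(broken) = 7222 kJ
Bonds formed (products):
  C≡N: 2 × 880 = 1760
  C–H: 2 × 407 = 814
  O–H: 12 × 457 = 5484
  Σ(formed) = 8058 kJ
ΔH = Σ(broken) − Σ(formed) = 7222 − 8058 = −836 kJ

ΔH ≈ −836 kJ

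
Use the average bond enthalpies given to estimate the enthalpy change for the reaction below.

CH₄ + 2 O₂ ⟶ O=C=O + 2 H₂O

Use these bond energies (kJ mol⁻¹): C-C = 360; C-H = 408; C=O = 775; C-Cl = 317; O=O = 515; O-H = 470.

ΔH ≈ −768 kJ

Bonds broken (reactants):
  C-H: 4 × 408 = 1632
  O=O: 2 × 515 = 1030
  Σ(broken) = 2662 kJ
Bonds formed (products):
  C=O: 2 × 775 = 1550
  O-H: 4 × 470 = 1880
  Σ(formed) = 3430 kJ
ΔH = Σ(broken) − Σ(formed) = 2662 − 3430 = −768 kJ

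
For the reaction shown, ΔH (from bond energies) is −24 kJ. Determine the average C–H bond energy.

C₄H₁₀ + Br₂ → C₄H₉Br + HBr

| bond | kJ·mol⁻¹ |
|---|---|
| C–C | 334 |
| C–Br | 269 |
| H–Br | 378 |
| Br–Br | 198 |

Let D be the C–H bond energy.
Σ(broken) = 1×198 + 3×334 + 10×D = 1200 + 10D
Σ(formed) = 1×269 + 3×334 + 9×D + 1×378 = 1649 + 9D
ΔH = Σ(broken) − Σ(formed) = (1200 + 10D) − (1649 + 9D) = −449 + D
Setting this equal to −24 kJ gives D = 425 kJ/mol.

D(C–H) ≈ 425 kJ/mol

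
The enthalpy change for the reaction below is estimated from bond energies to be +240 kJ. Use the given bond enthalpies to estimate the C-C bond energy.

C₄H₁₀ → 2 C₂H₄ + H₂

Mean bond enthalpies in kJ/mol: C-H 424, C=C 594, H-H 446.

Let D be the C-C bond energy.
Σ(broken) = 3×D + 10×424 = 4240 + 3D
Σ(formed) = 8×424 + 2×594 + 1×446 = 5026
ΔH = Σ(broken) − Σ(formed) = (4240 + 3D) − (5026) = −786 + 3D
Setting this equal to +240 kJ gives 3D = 1026, so D = 342 kJ/mol.

D(C-C) ≈ 342 kJ/mol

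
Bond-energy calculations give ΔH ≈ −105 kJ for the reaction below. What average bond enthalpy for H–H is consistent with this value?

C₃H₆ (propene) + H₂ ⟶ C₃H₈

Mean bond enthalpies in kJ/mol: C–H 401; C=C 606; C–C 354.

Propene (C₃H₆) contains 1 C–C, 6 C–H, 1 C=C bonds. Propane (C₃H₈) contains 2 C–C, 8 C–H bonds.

Let D be the H–H bond energy.
Σ(broken) = 1×354 + 6×401 + 1×606 + 1×D = 3366 + D
Σ(formed) = 2×354 + 8×401 = 3916
ΔH = Σ(broken) − Σ(formed) = (3366 + D) − (3916) = −550 + D
Setting this equal to −105 kJ gives D = 445 kJ/mol.

D(H–H) ≈ 445 kJ/mol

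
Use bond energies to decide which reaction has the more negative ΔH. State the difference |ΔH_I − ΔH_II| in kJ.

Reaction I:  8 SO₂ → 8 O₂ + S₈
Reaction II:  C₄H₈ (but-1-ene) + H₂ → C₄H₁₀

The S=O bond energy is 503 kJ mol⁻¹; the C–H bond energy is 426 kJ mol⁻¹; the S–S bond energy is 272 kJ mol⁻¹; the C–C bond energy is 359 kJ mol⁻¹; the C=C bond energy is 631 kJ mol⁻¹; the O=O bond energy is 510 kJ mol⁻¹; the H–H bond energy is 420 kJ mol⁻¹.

Reaction I:
  Bonds broken (reactants):
    S=O: 16 × 503 = 8048
    Σ(broken) = 8048 kJ
  Bonds formed (products):
    O=O: 8 × 510 = 4080
    S–S: 8 × 272 = 2176
    Σ(formed) = 6256 kJ
  ΔH_I = 8048 − 6256 = +1792 kJ
Reaction II:
  Bonds broken (reactants):
    C–C: 2 × 359 = 718
    C–H: 8 × 426 = 3408
    C=C: 1 × 631 = 631
    H–H: 1 × 420 = 420
    Σ(broken) = 5177 kJ
  Bonds formed (products):
    C–C: 3 × 359 = 1077
    C–H: 10 × 426 = 4260
    Σ(formed) = 5337 kJ
  ΔH_II = 5177 − 5337 = −160 kJ
ΔH_I − ΔH_II = +1952 kJ, so reaction II has the more negative ΔH; |ΔH_I − ΔH_II| = 1952 kJ.

Reaction II, by 1952 kJ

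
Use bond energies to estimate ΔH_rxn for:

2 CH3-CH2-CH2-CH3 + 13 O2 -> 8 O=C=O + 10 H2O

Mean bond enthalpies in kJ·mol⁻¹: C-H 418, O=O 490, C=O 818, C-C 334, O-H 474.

Bonds broken (reactants):
  C-C: 6 × 334 = 2004
  C-H: 20 × 418 = 8360
  O=O: 13 × 490 = 6370
  Σ(broken) = 16734 kJ
Bonds formed (products):
  C=O: 16 × 818 = 13088
  O-H: 20 × 474 = 9480
  Σ(formed) = 22568 kJ
ΔH = Σ(broken) − Σ(formed) = 16734 − 22568 = −5834 kJ

ΔH ≈ −5834 kJ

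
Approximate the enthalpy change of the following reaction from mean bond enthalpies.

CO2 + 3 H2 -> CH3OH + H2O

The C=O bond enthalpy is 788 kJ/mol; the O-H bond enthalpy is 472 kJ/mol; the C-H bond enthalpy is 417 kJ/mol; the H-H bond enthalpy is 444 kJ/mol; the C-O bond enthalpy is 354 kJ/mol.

ΔH ≈ −113 kJ

Bonds broken (reactants):
  C=O: 2 × 788 = 1576
  H-H: 3 × 444 = 1332
  Σ(broken) = 2908 kJ
Bonds formed (products):
  C-H: 3 × 417 = 1251
  C-O: 1 × 354 = 354
  O-H: 3 × 472 = 1416
  Σ(formed) = 3021 kJ
ΔH = Σ(broken) − Σ(formed) = 2908 − 3021 = −113 kJ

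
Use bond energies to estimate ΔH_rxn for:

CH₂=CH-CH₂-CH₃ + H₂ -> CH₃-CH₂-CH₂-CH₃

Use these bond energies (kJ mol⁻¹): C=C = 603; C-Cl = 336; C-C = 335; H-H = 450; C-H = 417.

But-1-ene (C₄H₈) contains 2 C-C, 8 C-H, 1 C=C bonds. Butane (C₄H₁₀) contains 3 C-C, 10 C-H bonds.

Bonds broken (reactants):
  C-C: 2 × 335 = 670
  C-H: 8 × 417 = 3336
  C=C: 1 × 603 = 603
  H-H: 1 × 450 = 450
  Σ(broken) = 5059 kJ
Bonds formed (products):
  C-C: 3 × 335 = 1005
  C-H: 10 × 417 = 4170
  Σ(formed) = 5175 kJ
ΔH = Σ(broken) − Σ(formed) = 5059 − 5175 = −116 kJ

ΔH ≈ −116 kJ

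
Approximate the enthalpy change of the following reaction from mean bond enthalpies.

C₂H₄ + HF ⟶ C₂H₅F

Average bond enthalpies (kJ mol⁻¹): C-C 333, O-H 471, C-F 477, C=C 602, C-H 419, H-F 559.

ΔH ≈ −68 kJ

Bonds broken (reactants):
  C-H: 4 × 419 = 1676
  C=C: 1 × 602 = 602
  H-F: 1 × 559 = 559
  Σ(broken) = 2837 kJ
Bonds formed (products):
  C-C: 1 × 333 = 333
  C-F: 1 × 477 = 477
  C-H: 5 × 419 = 2095
  Σ(formed) = 2905 kJ
ΔH = Σ(broken) − Σ(formed) = 2837 − 2905 = −68 kJ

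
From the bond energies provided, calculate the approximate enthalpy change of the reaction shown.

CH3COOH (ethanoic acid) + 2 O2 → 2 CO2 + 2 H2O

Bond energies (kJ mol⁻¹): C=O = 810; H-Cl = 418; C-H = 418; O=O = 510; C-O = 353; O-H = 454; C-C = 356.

Bonds broken (reactants):
  C-C: 1 × 356 = 356
  C-H: 3 × 418 = 1254
  C-O: 1 × 353 = 353
  C=O: 1 × 810 = 810
  O-H: 1 × 454 = 454
  O=O: 2 × 510 = 1020
  Σ(broken) = 4247 kJ
Bonds formed (products):
  C=O: 4 × 810 = 3240
  O-H: 4 × 454 = 1816
  Σ(formed) = 5056 kJ
ΔH = Σ(broken) − Σ(formed) = 4247 − 5056 = −809 kJ

ΔH ≈ −809 kJ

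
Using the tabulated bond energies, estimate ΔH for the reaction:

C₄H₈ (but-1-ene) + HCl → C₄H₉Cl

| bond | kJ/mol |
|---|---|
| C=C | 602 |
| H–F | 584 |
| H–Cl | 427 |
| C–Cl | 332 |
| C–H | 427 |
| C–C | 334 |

ΔH ≈ −64 kJ

Bonds broken (reactants):
  C–C: 2 × 334 = 668
  C–H: 8 × 427 = 3416
  C=C: 1 × 602 = 602
  H–Cl: 1 × 427 = 427
  Σ(broken) = 5113 kJ
Bonds formed (products):
  C–C: 3 × 334 = 1002
  C–Cl: 1 × 332 = 332
  C–H: 9 × 427 = 3843
  Σ(formed) = 5177 kJ
ΔH = Σ(broken) − Σ(formed) = 5113 − 5177 = −64 kJ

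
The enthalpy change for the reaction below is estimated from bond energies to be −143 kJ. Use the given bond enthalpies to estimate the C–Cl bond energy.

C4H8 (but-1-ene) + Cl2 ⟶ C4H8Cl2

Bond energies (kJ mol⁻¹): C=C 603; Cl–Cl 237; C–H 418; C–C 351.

D(C–Cl) ≈ 316 kJ/mol

Let D be the C–Cl bond energy.
Σ(broken) = 2×351 + 8×418 + 1×603 + 1×237 = 4886
Σ(formed) = 3×351 + 2×D + 8×418 = 4397 + 2D
ΔH = Σ(broken) − Σ(formed) = (4886) − (4397 + 2D) = +489 − 2D
Setting this equal to −143 kJ gives 2D = 632, so D = 316 kJ/mol.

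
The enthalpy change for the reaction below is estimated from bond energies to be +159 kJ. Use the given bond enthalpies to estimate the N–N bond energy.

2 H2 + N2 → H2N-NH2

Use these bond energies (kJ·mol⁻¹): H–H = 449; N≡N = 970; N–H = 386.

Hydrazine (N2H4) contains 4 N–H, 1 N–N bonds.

D(N–N) ≈ 165 kJ/mol

Let D be the N–N bond energy.
Σ(broken) = 2×449 + 1×970 = 1868
Σ(formed) = 4×386 + 1×D = 1544 + D
ΔH = Σ(broken) − Σ(formed) = (1868) − (1544 + D) = +324 − D
Setting this equal to +159 kJ gives D = 165 kJ/mol.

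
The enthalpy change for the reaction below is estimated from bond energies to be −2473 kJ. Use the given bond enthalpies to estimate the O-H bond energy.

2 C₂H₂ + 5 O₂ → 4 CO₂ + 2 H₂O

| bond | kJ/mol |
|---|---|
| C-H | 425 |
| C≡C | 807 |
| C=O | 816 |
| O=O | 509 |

D(O-H) ≈ 451 kJ/mol

Let D be the O-H bond energy.
Σ(broken) = 2×807 + 4×425 + 5×509 = 5859
Σ(formed) = 8×816 + 4×D = 6528 + 4D
ΔH = Σ(broken) − Σ(formed) = (5859) − (6528 + 4D) = −669 − 4D
Setting this equal to −2473 kJ gives 4D = 1804, so D = 451 kJ/mol.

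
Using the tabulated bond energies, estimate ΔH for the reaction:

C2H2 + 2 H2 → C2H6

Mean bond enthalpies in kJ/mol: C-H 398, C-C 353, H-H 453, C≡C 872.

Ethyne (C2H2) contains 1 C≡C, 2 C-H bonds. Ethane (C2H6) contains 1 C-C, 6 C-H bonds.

Bonds broken (reactants):
  C≡C: 1 × 872 = 872
  C-H: 2 × 398 = 796
  H-H: 2 × 453 = 906
  Σ(broken) = 2574 kJ
Bonds formed (products):
  C-C: 1 × 353 = 353
  C-H: 6 × 398 = 2388
  Σ(formed) = 2741 kJ
ΔH = Σ(broken) − Σ(formed) = 2574 − 2741 = −167 kJ

ΔH ≈ −167 kJ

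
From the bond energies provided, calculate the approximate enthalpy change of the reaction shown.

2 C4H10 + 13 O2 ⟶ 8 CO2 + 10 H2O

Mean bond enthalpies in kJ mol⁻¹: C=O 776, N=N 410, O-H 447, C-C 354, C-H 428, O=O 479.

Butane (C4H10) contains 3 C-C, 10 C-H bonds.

Bonds broken (reactants):
  C-C: 6 × 354 = 2124
  C-H: 20 × 428 = 8560
  O=O: 13 × 479 = 6227
  Σ(broken) = 16911 kJ
Bonds formed (products):
  C=O: 16 × 776 = 12416
  O-H: 20 × 447 = 8940
  Σ(formed) = 21356 kJ
ΔH = Σ(broken) − Σ(formed) = 16911 − 21356 = −4445 kJ

ΔH ≈ −4445 kJ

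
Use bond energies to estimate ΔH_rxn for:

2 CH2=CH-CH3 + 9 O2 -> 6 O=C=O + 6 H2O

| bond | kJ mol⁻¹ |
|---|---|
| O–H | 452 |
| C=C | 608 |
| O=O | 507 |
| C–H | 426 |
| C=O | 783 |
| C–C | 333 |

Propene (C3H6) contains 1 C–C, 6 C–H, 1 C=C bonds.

ΔH ≈ −3263 kJ

Bonds broken (reactants):
  C–C: 2 × 333 = 666
  C–H: 12 × 426 = 5112
  C=C: 2 × 608 = 1216
  O=O: 9 × 507 = 4563
  Σ(broken) = 11557 kJ
Bonds formed (products):
  C=O: 12 × 783 = 9396
  O–H: 12 × 452 = 5424
  Σ(formed) = 14820 kJ
ΔH = Σ(broken) − Σ(formed) = 11557 − 14820 = −3263 kJ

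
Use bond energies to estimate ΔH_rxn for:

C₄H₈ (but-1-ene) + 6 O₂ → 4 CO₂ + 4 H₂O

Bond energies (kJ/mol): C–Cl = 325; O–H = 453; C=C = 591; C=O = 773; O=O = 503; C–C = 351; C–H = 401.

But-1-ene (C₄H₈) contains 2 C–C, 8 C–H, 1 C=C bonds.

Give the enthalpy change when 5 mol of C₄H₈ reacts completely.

Bonds broken (reactants):
  C–C: 2 × 351 = 702
  C–H: 8 × 401 = 3208
  C=C: 1 × 591 = 591
  O=O: 6 × 503 = 3018
  Σ(broken) = 7519 kJ
Bonds formed (products):
  C=O: 8 × 773 = 6184
  O–H: 8 × 453 = 3624
  Σ(formed) = 9808 kJ
ΔH = Σ(broken) − Σ(formed) = 7519 − 9808 = −2289 kJ
For 5× the reaction as written: 5 × (−2289) = −11445 kJ

ΔH = −11445 kJ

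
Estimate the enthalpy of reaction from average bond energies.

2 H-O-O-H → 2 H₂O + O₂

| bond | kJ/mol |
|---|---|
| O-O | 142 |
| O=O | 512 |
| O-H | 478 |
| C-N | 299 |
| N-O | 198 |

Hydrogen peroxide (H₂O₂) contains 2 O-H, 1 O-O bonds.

ΔH ≈ −228 kJ

Bonds broken (reactants):
  O-H: 4 × 478 = 1912
  O-O: 2 × 142 = 284
  Σ(broken) = 2196 kJ
Bonds formed (products):
  O-H: 4 × 478 = 1912
  O=O: 1 × 512 = 512
  Σ(formed) = 2424 kJ
ΔH = Σ(broken) − Σ(formed) = 2196 − 2424 = −228 kJ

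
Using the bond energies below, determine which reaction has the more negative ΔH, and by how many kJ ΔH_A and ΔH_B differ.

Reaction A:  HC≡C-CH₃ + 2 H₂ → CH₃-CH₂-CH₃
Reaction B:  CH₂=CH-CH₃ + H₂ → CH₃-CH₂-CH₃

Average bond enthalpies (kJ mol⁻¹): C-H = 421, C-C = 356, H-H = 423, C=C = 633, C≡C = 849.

Reaction A:
  Bonds broken (reactants):
    C≡C: 1 × 849 = 849
    C-C: 1 × 356 = 356
    C-H: 4 × 421 = 1684
    H-H: 2 × 423 = 846
    Σ(broken) = 3735 kJ
  Bonds formed (products):
    C-C: 2 × 356 = 712
    C-H: 8 × 421 = 3368
    Σ(formed) = 4080 kJ
  ΔH_A = 3735 − 4080 = −345 kJ
Reaction B:
  Bonds broken (reactants):
    C-C: 1 × 356 = 356
    C-H: 6 × 421 = 2526
    C=C: 1 × 633 = 633
    H-H: 1 × 423 = 423
    Σ(broken) = 3938 kJ
  Bonds formed (products):
    C-C: 2 × 356 = 712
    C-H: 8 × 421 = 3368
    Σ(formed) = 4080 kJ
  ΔH_B = 3938 − 4080 = −142 kJ
ΔH_A − ΔH_B = −203 kJ, so reaction A has the more negative ΔH; |ΔH_A − ΔH_B| = 203 kJ.

Reaction A, by 203 kJ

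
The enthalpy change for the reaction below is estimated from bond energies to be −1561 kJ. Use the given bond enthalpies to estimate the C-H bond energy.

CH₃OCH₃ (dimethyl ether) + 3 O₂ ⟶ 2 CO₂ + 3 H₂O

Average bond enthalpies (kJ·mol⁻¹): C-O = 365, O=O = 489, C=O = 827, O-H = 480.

D(C-H) ≈ 405 kJ/mol

Let D be the C-H bond energy.
Σ(broken) = 6×D + 2×365 + 3×489 = 2197 + 6D
Σ(formed) = 4×827 + 6×480 = 6188
ΔH = Σ(broken) − Σ(formed) = (2197 + 6D) − (6188) = −3991 + 6D
Setting this equal to −1561 kJ gives 6D = 2430, so D = 405 kJ/mol.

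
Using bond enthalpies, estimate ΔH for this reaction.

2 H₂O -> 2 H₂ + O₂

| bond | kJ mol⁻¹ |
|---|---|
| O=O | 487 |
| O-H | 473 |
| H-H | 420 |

Bonds broken (reactants):
  O-H: 4 × 473 = 1892
  Σ(broken) = 1892 kJ
Bonds formed (products):
  H-H: 2 × 420 = 840
  O=O: 1 × 487 = 487
  Σ(formed) = 1327 kJ
ΔH = Σ(broken) − Σ(formed) = 1892 − 1327 = +565 kJ

ΔH ≈ +565 kJ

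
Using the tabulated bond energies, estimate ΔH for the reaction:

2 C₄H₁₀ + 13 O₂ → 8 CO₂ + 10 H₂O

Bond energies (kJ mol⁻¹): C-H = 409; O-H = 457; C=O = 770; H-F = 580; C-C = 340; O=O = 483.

Bonds broken (reactants):
  C-C: 6 × 340 = 2040
  C-H: 20 × 409 = 8180
  O=O: 13 × 483 = 6279
  Σ(broken) = 16499 kJ
Bonds formed (products):
  C=O: 16 × 770 = 12320
  O-H: 20 × 457 = 9140
  Σ(formed) = 21460 kJ
ΔH = Σ(broken) − Σ(formed) = 16499 − 21460 = −4961 kJ

ΔH ≈ −4961 kJ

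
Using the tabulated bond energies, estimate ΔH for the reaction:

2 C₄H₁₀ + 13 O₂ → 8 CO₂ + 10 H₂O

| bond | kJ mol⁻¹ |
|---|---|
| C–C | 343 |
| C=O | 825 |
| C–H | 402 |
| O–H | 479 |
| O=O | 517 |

Bonds broken (reactants):
  C–C: 6 × 343 = 2058
  C–H: 20 × 402 = 8040
  O=O: 13 × 517 = 6721
  Σ(broken) = 16819 kJ
Bonds formed (products):
  C=O: 16 × 825 = 13200
  O–H: 20 × 479 = 9580
  Σ(formed) = 22780 kJ
ΔH = Σ(broken) − Σ(formed) = 16819 − 22780 = −5961 kJ

ΔH ≈ −5961 kJ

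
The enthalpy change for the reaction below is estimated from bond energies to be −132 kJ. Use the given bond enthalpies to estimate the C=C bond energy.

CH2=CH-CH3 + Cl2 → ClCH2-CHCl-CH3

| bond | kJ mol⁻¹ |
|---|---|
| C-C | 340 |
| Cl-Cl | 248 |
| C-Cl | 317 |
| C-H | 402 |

D(C=C) ≈ 594 kJ/mol

Let D be the C=C bond energy.
Σ(broken) = 1×340 + 6×402 + 1×D + 1×248 = 3000 + D
Σ(formed) = 2×340 + 2×317 + 6×402 = 3726
ΔH = Σ(broken) − Σ(formed) = (3000 + D) − (3726) = −726 + D
Setting this equal to −132 kJ gives D = 594 kJ/mol.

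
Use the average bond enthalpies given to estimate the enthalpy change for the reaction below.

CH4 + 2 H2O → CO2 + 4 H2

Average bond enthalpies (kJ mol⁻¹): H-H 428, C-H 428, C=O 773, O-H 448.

Bonds broken (reactants):
  C-H: 4 × 428 = 1712
  O-H: 4 × 448 = 1792
  Σ(broken) = 3504 kJ
Bonds formed (products):
  C=O: 2 × 773 = 1546
  H-H: 4 × 428 = 1712
  Σ(formed) = 3258 kJ
ΔH = Σ(broken) − Σ(formed) = 3504 − 3258 = +246 kJ

ΔH ≈ +246 kJ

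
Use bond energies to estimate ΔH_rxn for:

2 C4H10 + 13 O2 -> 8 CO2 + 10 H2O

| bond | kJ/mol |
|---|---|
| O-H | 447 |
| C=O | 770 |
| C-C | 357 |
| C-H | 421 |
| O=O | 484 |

ΔH ≈ −4406 kJ

Bonds broken (reactants):
  C-C: 6 × 357 = 2142
  C-H: 20 × 421 = 8420
  O=O: 13 × 484 = 6292
  Σ(broken) = 16854 kJ
Bonds formed (products):
  C=O: 16 × 770 = 12320
  O-H: 20 × 447 = 8940
  Σ(formed) = 21260 kJ
ΔH = Σ(broken) − Σ(formed) = 16854 − 21260 = −4406 kJ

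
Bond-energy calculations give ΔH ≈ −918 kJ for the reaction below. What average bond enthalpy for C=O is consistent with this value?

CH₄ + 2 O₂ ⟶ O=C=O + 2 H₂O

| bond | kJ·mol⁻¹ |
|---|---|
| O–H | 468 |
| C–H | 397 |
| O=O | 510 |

Let D be the C=O bond energy.
Σ(broken) = 4×397 + 2×510 = 2608
Σ(formed) = 2×D + 4×468 = 1872 + 2D
ΔH = Σ(broken) − Σ(formed) = (2608) − (1872 + 2D) = +736 − 2D
Setting this equal to −918 kJ gives 2D = 1654, so D = 827 kJ/mol.

D(C=O) ≈ 827 kJ/mol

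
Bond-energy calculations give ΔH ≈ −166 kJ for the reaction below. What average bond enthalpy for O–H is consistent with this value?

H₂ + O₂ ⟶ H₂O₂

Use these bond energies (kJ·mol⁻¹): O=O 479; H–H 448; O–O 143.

Let D be the O–H bond energy.
Σ(broken) = 1×448 + 1×479 = 927
Σ(formed) = 2×D + 1×143 = 143 + 2D
ΔH = Σ(broken) − Σ(formed) = (927) − (143 + 2D) = +784 − 2D
Setting this equal to −166 kJ gives 2D = 950, so D = 475 kJ/mol.

D(O–H) ≈ 475 kJ/mol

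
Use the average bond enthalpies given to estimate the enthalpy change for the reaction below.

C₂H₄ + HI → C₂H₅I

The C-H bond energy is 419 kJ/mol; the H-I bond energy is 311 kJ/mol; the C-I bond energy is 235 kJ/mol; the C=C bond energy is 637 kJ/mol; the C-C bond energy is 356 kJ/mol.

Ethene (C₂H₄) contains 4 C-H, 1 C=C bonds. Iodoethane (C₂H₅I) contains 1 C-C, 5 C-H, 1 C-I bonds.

Bonds broken (reactants):
  C-H: 4 × 419 = 1676
  C=C: 1 × 637 = 637
  H-I: 1 × 311 = 311
  Σ(broken) = 2624 kJ
Bonds formed (products):
  C-C: 1 × 356 = 356
  C-H: 5 × 419 = 2095
  C-I: 1 × 235 = 235
  Σ(formed) = 2686 kJ
ΔH = Σ(broken) − Σ(formed) = 2624 − 2686 = −62 kJ

ΔH ≈ −62 kJ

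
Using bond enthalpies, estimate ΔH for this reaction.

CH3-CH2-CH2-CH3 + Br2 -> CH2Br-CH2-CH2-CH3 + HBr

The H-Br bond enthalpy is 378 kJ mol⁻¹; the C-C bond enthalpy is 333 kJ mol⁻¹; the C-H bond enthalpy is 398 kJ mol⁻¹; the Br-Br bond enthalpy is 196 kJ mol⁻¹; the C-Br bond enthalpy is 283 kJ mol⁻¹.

Bonds broken (reactants):
  Br-Br: 1 × 196 = 196
  C-C: 3 × 333 = 999
  C-H: 10 × 398 = 3980
  Σ(broken) = 5175 kJ
Bonds formed (products):
  C-Br: 1 × 283 = 283
  C-C: 3 × 333 = 999
  C-H: 9 × 398 = 3582
  H-Br: 1 × 378 = 378
  Σ(formed) = 5242 kJ
ΔH = Σ(broken) − Σ(formed) = 5175 − 5242 = −67 kJ

ΔH ≈ −67 kJ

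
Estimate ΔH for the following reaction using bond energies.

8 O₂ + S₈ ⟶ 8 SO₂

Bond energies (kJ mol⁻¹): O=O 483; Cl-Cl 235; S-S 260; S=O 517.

Bonds broken (reactants):
  O=O: 8 × 483 = 3864
  S-S: 8 × 260 = 2080
  Σ(broken) = 5944 kJ
Bonds formed (products):
  S=O: 16 × 517 = 8272
  Σ(formed) = 8272 kJ
ΔH = Σ(broken) − Σ(formed) = 5944 − 8272 = −2328 kJ

ΔH ≈ −2328 kJ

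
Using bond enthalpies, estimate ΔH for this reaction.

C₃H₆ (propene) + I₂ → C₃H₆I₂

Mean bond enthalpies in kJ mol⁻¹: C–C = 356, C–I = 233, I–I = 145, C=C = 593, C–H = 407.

ΔH ≈ −84 kJ

Bonds broken (reactants):
  C–C: 1 × 356 = 356
  C–H: 6 × 407 = 2442
  C=C: 1 × 593 = 593
  I–I: 1 × 145 = 145
  Σ(broken) = 3536 kJ
Bonds formed (products):
  C–C: 2 × 356 = 712
  C–H: 6 × 407 = 2442
  C–I: 2 × 233 = 466
  Σ(formed) = 3620 kJ
ΔH = Σ(broken) − Σ(formed) = 3536 − 3620 = −84 kJ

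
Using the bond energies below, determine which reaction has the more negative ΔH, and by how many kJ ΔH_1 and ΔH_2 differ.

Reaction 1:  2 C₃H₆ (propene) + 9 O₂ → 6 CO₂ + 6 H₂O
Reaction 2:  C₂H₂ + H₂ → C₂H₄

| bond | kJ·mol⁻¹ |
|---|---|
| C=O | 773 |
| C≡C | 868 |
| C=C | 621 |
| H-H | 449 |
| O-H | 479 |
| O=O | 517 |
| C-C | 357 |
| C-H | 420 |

Reaction 1:
  Bonds broken (reactants):
    C-C: 2 × 357 = 714
    C-H: 12 × 420 = 5040
    C=C: 2 × 621 = 1242
    O=O: 9 × 517 = 4653
    Σ(broken) = 11649 kJ
  Bonds formed (products):
    C=O: 12 × 773 = 9276
    O-H: 12 × 479 = 5748
    Σ(formed) = 15024 kJ
  ΔH_1 = 11649 − 15024 = −3375 kJ
Reaction 2:
  Bonds broken (reactants):
    C≡C: 1 × 868 = 868
    C-H: 2 × 420 = 840
    H-H: 1 × 449 = 449
    Σ(broken) = 2157 kJ
  Bonds formed (products):
    C-H: 4 × 420 = 1680
    C=C: 1 × 621 = 621
    Σ(formed) = 2301 kJ
  ΔH_2 = 2157 − 2301 = −144 kJ
ΔH_1 − ΔH_2 = −3231 kJ, so reaction 1 has the more negative ΔH; |ΔH_1 − ΔH_2| = 3231 kJ.

Reaction 1, by 3231 kJ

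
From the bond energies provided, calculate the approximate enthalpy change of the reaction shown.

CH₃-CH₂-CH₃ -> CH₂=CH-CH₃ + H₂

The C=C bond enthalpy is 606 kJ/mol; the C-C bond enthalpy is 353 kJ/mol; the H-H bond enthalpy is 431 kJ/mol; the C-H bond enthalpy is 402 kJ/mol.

ΔH ≈ +120 kJ

Bonds broken (reactants):
  C-C: 2 × 353 = 706
  C-H: 8 × 402 = 3216
  Σ(broken) = 3922 kJ
Bonds formed (products):
  C-C: 1 × 353 = 353
  C-H: 6 × 402 = 2412
  C=C: 1 × 606 = 606
  H-H: 1 × 431 = 431
  Σ(formed) = 3802 kJ
ΔH = Σ(broken) − Σ(formed) = 3922 − 3802 = +120 kJ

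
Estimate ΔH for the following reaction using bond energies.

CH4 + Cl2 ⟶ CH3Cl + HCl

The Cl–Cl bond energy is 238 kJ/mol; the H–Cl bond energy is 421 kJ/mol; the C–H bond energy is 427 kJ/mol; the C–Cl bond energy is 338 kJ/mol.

Bonds broken (reactants):
  C–H: 4 × 427 = 1708
  Cl–Cl: 1 × 238 = 238
  Σ(broken) = 1946 kJ
Bonds formed (products):
  C–Cl: 1 × 338 = 338
  C–H: 3 × 427 = 1281
  H–Cl: 1 × 421 = 421
  Σ(formed) = 2040 kJ
ΔH = Σ(broken) − Σ(formed) = 1946 − 2040 = −94 kJ

ΔH ≈ −94 kJ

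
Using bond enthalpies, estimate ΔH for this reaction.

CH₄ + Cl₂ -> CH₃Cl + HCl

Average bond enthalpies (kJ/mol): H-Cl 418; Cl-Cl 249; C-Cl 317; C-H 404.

Bonds broken (reactants):
  C-H: 4 × 404 = 1616
  Cl-Cl: 1 × 249 = 249
  Σ(broken) = 1865 kJ
Bonds formed (products):
  C-Cl: 1 × 317 = 317
  C-H: 3 × 404 = 1212
  H-Cl: 1 × 418 = 418
  Σ(formed) = 1947 kJ
ΔH = Σ(broken) − Σ(formed) = 1865 − 1947 = −82 kJ

ΔH ≈ −82 kJ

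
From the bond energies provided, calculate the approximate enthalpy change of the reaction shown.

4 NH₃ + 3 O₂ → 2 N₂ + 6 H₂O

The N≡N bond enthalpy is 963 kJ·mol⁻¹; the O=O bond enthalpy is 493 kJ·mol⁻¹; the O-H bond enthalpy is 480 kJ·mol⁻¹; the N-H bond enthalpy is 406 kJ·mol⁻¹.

ΔH ≈ −1335 kJ

Bonds broken (reactants):
  N-H: 12 × 406 = 4872
  O=O: 3 × 493 = 1479
  Σ(broken) = 6351 kJ
Bonds formed (products):
  N≡N: 2 × 963 = 1926
  O-H: 12 × 480 = 5760
  Σ(formed) = 7686 kJ
ΔH = Σ(broken) − Σ(formed) = 6351 − 7686 = −1335 kJ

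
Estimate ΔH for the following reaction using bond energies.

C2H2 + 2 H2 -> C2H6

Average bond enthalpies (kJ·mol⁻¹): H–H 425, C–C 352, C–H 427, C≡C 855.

Bonds broken (reactants):
  C≡C: 1 × 855 = 855
  C–H: 2 × 427 = 854
  H–H: 2 × 425 = 850
  Σ(broken) = 2559 kJ
Bonds formed (products):
  C–C: 1 × 352 = 352
  C–H: 6 × 427 = 2562
  Σ(formed) = 2914 kJ
ΔH = Σ(broken) − Σ(formed) = 2559 − 2914 = −355 kJ

ΔH ≈ −355 kJ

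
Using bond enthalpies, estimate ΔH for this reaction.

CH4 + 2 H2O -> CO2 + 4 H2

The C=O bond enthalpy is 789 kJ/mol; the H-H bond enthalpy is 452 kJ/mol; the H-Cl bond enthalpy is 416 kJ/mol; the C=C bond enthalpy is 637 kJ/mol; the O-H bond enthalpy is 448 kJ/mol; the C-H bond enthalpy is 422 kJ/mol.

ΔH ≈ +94 kJ

Bonds broken (reactants):
  C-H: 4 × 422 = 1688
  O-H: 4 × 448 = 1792
  Σ(broken) = 3480 kJ
Bonds formed (products):
  C=O: 2 × 789 = 1578
  H-H: 4 × 452 = 1808
  Σ(formed) = 3386 kJ
ΔH = Σ(broken) − Σ(formed) = 3480 − 3386 = +94 kJ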